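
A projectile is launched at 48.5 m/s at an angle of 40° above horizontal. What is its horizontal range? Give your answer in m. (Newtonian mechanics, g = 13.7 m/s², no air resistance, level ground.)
R = v₀² sin(2θ) / g = 169.1 m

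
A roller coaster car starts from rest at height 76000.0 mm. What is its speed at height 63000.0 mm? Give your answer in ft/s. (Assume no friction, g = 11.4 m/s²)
mgh₁ = ½mv₂² + mgh₂ → v₂ = √(2g(h₁−h₂)) = √(2×11.4×(76−63)) = 17.22 m/s = 56.48 ft/s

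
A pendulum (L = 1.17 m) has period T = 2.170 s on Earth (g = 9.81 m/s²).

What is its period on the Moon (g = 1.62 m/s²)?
T = 2π√(L/g), so T_moon/T_earth = √(g_earth/g_moon)
T_moon = 2π√(1.17/1.62) = 5.34 s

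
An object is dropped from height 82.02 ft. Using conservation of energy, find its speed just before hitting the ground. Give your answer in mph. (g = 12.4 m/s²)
mgh = ½mv² → v = √(2gh) = √(2×12.4×25) = 24.9 m/s = 55.7 mph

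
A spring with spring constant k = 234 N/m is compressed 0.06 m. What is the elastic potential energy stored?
PE = ½kx² = ½×234×0.06² = 0.4212 J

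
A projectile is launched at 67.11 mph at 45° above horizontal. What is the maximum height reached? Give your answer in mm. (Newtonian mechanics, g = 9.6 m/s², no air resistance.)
H = v₀²sin²(θ)/(2g) (with unit conversion) = 23440.0 mm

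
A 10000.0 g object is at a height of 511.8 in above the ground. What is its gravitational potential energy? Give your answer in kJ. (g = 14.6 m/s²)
PE = mgh = 10 kg × 14.6 m/s² × 13 m = 1898 J = 1.898 kJ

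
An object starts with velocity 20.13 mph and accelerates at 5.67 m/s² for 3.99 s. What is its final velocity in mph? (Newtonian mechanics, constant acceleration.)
v = v₀ + at (with unit conversion) = 70.74 mph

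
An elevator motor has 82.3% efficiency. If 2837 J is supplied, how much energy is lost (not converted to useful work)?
W_out = η × W_in = 0.823×2837 = 2334.9 J
W_lost = W_in − W_out = 2837 − 2334.9 = 502.15 J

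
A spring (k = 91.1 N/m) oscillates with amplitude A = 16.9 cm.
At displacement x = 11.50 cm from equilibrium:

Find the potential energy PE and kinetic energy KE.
E_total = ½kA² = ½×91.1×(0.169)² = 1.301 J
PE = ½kx² = ½×91.1×(0.115)² = 0.6024 J
KE = E_total − PE = 0.6986 J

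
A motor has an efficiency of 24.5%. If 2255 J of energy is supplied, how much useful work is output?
W_out = η × W_in = 0.245 × 2255 = 552.48 J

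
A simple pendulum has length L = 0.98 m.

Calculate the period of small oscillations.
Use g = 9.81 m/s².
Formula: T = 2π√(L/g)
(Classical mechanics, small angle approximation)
T = 2π√(L/g) = 2π√(0.98/9.81) = 1.986 s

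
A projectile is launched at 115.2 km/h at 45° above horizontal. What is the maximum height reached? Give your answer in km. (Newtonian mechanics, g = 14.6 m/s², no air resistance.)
H = v₀²sin²(θ)/(2g) (with unit conversion) = 0.01753 km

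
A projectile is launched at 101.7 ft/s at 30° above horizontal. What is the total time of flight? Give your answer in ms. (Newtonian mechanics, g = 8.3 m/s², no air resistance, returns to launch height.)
T = 2v₀sin(θ)/g (with unit conversion) = 3735.0 ms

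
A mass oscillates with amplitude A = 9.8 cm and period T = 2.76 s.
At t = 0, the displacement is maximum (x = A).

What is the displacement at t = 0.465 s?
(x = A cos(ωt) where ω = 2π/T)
ω = 2π/T = 2π/2.76 = 2.277 rad/s
x = A cos(ωt) = 9.8×cos(2.277×0.465) = 4.803 cm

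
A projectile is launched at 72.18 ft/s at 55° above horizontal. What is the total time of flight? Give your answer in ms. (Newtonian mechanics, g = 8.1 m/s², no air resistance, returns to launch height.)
T = 2v₀sin(θ)/g (with unit conversion) = 4450.0 ms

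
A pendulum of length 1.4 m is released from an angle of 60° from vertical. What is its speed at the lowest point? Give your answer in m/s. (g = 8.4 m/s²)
h = L(1 − cosθ) = 1.4×(1 − cos60°) = 0.7 m
v = √(2gh) = √(2×8.4×0.7) = 3.429 m/s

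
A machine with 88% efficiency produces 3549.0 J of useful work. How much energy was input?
W_in = W_out/η = 3549.0/0.88 = 4033.0 J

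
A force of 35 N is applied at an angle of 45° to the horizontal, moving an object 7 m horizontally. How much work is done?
W = Fd cosθ = 35×7×cos(45°) = 173.24 J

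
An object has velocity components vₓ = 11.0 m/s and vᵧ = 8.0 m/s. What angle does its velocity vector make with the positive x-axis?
θ = arctan(vᵧ/vₓ) = arctan(8.0/11.0) = 36.03°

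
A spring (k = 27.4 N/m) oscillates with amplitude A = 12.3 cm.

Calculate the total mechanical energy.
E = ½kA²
E = ½kA² = ½×27.4×(0.123)² = 0.2073 J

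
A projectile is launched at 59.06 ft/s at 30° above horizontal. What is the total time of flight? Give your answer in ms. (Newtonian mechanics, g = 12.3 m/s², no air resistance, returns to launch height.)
T = 2v₀sin(θ)/g (with unit conversion) = 1464.0 ms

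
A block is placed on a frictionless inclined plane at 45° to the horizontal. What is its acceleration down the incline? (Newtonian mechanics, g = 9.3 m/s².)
a = g sin(θ) = 9.3 × sin(45°) = 9.3 × 0.7071 = 6.58 m/s²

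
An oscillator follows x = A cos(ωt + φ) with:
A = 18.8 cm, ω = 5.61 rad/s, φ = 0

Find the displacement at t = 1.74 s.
x = A cos(ωt + φ) = 18.8×cos(5.61×1.74 + 0) = -17.74 cm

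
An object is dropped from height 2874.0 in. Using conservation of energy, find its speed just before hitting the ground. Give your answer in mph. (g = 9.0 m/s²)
mgh = ½mv² → v = √(2gh) = √(2×9.0×73) = 36.25 m/s = 81.09 mph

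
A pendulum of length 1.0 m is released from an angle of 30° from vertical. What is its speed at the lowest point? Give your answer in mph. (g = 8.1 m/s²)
h = L(1 − cosθ) = 1.0×(1 − cos30°) = 0.134 m
v = √(2gh) = √(2×8.1×0.134) = 1.473 m/s = 3.296 mph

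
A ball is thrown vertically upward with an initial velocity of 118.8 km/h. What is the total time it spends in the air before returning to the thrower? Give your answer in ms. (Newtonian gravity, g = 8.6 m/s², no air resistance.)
t_total = 2v₀/g (with unit conversion) = 7674.0 ms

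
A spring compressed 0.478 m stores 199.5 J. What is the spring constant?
PE = ½kx² → k = 2PE/x² = 2×199.5/0.478² = 1746.0 N/m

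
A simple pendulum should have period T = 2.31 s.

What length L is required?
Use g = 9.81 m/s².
T = 2π√(L/g) → L = g(T/2π)² = 9.81×(2.31/2π)² = 1.326 m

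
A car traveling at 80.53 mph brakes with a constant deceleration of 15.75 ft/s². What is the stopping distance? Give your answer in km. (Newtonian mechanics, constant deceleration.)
d = v₀² / (2a) (with unit conversion) = 0.135 km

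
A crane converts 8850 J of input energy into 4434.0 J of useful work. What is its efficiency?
η = W_out/W_in = 4434.0/8850 = 0.501 = 50.1%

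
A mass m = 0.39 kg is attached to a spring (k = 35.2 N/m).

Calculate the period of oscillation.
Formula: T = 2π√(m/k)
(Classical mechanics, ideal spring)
T = 2π√(m/k) = 2π√(0.39/35.2) = 0.6614 s; f = 1/T = 1.512 Hz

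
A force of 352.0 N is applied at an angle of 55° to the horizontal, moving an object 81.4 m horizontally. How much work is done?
W = Fd cosθ = 352.0×81.4×cos(55°) = 16435.0 J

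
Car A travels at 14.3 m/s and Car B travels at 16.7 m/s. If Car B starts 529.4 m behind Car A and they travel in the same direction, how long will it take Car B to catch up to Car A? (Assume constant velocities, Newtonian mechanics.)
Relative speed: v_rel = 16.7 - 14.3 = 2.4 m/s
Time to catch: t = d₀/v_rel = 529.4/2.4 = 220.58 s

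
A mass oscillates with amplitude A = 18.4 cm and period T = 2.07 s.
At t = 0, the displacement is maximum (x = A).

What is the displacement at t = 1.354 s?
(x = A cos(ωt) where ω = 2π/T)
ω = 2π/T = 2π/2.07 = 3.035 rad/s
x = A cos(ωt) = 18.4×cos(3.035×1.354) = -10.43 cm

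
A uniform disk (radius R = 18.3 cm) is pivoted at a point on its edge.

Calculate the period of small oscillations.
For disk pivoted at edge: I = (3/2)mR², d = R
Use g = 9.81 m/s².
I/m = (3/2)R² = 0.05023 m²; d = R = 0.183 m
T = 2π√((3/2)R²/(gR)) = 2π√(3R/(2g)) = 1.051 s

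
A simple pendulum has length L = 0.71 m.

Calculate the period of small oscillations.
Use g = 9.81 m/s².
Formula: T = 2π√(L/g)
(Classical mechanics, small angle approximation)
T = 2π√(L/g) = 2π√(0.71/9.81) = 1.69 s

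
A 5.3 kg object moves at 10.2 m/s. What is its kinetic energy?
KE = ½mv² = ½×5.3×10.2² = 275.706 J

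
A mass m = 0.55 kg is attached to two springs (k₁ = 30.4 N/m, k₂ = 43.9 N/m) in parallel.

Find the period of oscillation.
k_eq = k₁+k₂ = 74.3 N/m
T = 2π√(m/k_eq) = 2π√(0.55/74.3) = 0.5406 s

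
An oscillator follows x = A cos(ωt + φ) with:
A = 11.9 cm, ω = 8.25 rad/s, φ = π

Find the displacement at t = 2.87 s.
x = A cos(ωt + φ) = 11.9×cos(8.25×2.87 + π) = -1.372 cm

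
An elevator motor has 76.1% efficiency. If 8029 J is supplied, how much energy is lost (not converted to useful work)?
W_out = η × W_in = 0.761×8029 = 6110.1 J
W_lost = W_in − W_out = 8029 − 6110.1 = 1918.9 J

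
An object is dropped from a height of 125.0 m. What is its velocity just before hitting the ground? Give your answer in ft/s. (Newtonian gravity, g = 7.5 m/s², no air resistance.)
v = √(2gh) (with unit conversion) = 142.1 ft/s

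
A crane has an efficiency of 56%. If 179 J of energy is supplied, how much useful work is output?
W_out = η × W_in = 0.56 × 179 = 100.24 J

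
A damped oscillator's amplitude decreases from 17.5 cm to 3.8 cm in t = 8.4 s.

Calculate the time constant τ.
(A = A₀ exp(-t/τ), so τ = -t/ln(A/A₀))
A/A₀ = 3.8/17.5 = 0.2171; ln(A/A₀) = -1.527
τ = −t/ln(A/A₀) = −8.4/-1.527 = 5.5 s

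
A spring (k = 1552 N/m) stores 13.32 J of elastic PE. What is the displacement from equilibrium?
PE = ½kx² → x = √(2PE/k) = √(2×13.32/1552) = 0.131 m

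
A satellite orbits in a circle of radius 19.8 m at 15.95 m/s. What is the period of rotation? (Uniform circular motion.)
T = 2πr/v = 2π×19.8/15.95 = 7.8 s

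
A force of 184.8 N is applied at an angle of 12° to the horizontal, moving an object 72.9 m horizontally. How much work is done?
W = Fd cosθ = 184.8×72.9×cos(12°) = 13178.0 J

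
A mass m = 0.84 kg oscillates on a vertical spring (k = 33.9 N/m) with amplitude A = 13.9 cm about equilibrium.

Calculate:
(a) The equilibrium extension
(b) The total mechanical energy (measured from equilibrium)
x_eq = mg/k = 0.84×9.81/33.9 = 0.2431 m = 24.31 cm
E = ½kA² = ½×33.9×(0.139)² = 0.3275 J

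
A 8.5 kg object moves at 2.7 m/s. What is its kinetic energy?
KE = ½mv² = ½×8.5×2.7² = 30.9825 J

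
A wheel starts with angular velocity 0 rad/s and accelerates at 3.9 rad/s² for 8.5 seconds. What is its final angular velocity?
ω = ω₀ + αt = 0 + 3.9 × 8.5 = 33.15 rad/s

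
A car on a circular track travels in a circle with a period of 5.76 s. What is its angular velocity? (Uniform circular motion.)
ω = 2π/T = 2π/5.76 = 1.0908 rad/s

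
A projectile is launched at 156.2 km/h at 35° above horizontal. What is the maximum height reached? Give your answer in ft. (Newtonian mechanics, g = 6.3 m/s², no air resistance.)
H = v₀²sin²(θ)/(2g) (with unit conversion) = 161.3 ft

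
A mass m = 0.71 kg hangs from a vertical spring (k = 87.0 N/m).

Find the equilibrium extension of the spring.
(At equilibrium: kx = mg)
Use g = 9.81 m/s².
x_eq = mg/k = 0.71×9.81/87.0 = 0.08006 m = 8.006 cm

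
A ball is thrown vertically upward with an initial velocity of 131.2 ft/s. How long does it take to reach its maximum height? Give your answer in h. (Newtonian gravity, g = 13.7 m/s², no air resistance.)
t_up = v₀/g (with unit conversion) = 0.0008108 h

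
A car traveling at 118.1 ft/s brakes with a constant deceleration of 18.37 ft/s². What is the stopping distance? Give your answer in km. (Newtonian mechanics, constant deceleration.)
d = v₀² / (2a) (with unit conversion) = 0.1157 km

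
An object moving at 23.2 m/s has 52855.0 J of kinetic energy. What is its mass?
KE = ½mv² → m = 2KE/v² = 2×52855.0/23.2² = 196.4 kg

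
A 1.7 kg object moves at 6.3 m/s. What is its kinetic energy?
KE = ½mv² = ½×1.7×6.3² = 33.7365 J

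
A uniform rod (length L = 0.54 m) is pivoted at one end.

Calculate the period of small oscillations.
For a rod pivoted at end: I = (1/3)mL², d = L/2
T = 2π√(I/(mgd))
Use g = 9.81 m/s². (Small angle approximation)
I/m = (1/3)L² = 0.0972 m²; d = L/2 = 0.27 m
T = 2π√(I/(mgd)) = 2π√(0.0972/(9.81×0.27)) = 1.204 s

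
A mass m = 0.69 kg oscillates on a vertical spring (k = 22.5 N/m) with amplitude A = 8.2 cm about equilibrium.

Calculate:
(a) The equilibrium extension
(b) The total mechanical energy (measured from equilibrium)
x_eq = mg/k = 0.69×9.81/22.5 = 0.3008 m = 30.08 cm
E = ½kA² = ½×22.5×(0.082)² = 0.07565 J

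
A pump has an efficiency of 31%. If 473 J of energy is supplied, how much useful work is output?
W_out = η × W_in = 0.31 × 473 = 146.63 J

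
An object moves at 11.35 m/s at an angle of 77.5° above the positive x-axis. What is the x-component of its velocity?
vₓ = v cos(θ) = 11.35 × cos(77.5°) = 2.46 m/s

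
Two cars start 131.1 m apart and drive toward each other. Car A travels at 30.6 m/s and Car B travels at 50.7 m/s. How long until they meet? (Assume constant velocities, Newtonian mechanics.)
Combined speed: v_combined = 30.6 + 50.7 = 81.3 m/s
Time to meet: t = d/81.3 = 131.1/81.3 = 1.61 s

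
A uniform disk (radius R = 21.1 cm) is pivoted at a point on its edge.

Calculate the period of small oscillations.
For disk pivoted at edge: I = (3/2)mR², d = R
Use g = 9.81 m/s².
I/m = (3/2)R² = 0.06678 m²; d = R = 0.211 m
T = 2π√((3/2)R²/(gR)) = 2π√(3R/(2g)) = 1.129 s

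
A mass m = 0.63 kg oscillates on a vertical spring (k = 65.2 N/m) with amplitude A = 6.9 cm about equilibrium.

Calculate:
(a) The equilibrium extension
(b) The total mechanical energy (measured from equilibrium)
x_eq = mg/k = 0.63×9.81/65.2 = 0.09479 m = 9.479 cm
E = ½kA² = ½×65.2×(0.069)² = 0.1552 J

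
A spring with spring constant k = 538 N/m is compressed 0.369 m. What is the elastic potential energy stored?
PE = ½kx² = ½×538×0.369² = 36.63 J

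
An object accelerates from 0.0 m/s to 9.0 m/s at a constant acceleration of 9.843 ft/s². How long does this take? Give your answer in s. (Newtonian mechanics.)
t = (v - v₀)/a (with unit conversion) = 3.0 s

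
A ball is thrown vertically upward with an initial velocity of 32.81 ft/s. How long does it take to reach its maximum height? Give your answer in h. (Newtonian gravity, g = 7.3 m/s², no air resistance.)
t_up = v₀/g (with unit conversion) = 0.0003805 h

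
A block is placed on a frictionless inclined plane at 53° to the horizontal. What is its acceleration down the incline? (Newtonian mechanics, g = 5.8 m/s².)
a = g sin(θ) = 5.8 × sin(53°) = 5.8 × 0.7986 = 4.63 m/s²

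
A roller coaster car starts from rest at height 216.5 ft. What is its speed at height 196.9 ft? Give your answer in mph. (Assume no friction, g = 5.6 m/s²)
mgh₁ = ½mv₂² + mgh₂ → v₂ = √(2g(h₁−h₂)) = √(2×5.6×(65.99−60.02)) = 8.18 m/s = 18.3 mph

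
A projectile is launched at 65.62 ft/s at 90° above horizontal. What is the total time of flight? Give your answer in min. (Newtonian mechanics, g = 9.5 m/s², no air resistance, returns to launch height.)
T = 2v₀sin(θ)/g (with unit conversion) = 0.07018 min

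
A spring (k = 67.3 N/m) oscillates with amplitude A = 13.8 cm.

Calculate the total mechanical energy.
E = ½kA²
E = ½kA² = ½×67.3×(0.138)² = 0.6408 J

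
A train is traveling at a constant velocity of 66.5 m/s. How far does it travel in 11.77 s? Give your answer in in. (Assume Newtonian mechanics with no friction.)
d = vt (with unit conversion) = 30820.0 in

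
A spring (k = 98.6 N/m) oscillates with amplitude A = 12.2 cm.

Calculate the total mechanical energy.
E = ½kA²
E = ½kA² = ½×98.6×(0.122)² = 0.7338 J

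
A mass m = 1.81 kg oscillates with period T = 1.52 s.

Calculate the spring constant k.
T = 2π√(m/k) → k = m(2π/T)² = 1.81×(2π/1.52)² = 30.93 N/m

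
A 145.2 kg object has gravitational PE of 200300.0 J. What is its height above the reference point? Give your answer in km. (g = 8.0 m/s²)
PE = mgh → h = PE/(mg) = 2.003e+05 J / (145.2 kg × 8.0 m/s²) = 172.4 m = 0.1724 km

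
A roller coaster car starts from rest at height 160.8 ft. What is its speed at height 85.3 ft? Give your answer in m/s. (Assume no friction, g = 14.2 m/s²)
mgh₁ = ½mv₂² + mgh₂ → v₂ = √(2g(h₁−h₂)) = √(2×14.2×(49.01−26)) = 25.56 m/s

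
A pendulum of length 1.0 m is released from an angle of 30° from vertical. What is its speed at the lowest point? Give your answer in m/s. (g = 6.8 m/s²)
h = L(1 − cosθ) = 1.0×(1 − cos30°) = 0.134 m
v = √(2gh) = √(2×6.8×0.134) = 1.35 m/s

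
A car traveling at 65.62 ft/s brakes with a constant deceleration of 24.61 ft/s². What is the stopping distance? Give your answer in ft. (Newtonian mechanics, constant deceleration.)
d = v₀² / (2a) (with unit conversion) = 87.48 ft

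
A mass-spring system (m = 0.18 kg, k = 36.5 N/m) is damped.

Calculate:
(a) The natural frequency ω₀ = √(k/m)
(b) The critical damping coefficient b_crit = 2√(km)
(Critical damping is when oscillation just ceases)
ω₀ = √(k/m) = √(36.5/0.18) = 14.24 rad/s
b_crit = 2√(km) = 2√(36.5×0.18) = 5.126 kg/s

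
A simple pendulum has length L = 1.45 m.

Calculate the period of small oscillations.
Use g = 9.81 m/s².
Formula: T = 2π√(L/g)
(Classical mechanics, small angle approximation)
T = 2π√(L/g) = 2π√(1.45/9.81) = 2.416 s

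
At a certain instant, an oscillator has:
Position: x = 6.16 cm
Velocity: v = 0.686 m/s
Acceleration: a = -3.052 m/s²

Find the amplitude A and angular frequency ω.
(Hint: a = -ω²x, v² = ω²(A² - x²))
a = −ω²x → ω = √(|a|/x) = √(3.052/0.0616) = 7.039 rad/s
v² = ω²(A² − x²) → A = √(x² + v²/ω²) = √(0.0616² + 0.686²/7.039²) = 0.1153 m = 11.53 cm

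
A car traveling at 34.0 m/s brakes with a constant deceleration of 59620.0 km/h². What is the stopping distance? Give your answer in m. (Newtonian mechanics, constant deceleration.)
d = v₀² / (2a) (with unit conversion) = 125.6 m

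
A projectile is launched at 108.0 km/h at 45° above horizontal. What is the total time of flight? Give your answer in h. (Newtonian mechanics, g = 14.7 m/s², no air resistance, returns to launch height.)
T = 2v₀sin(θ)/g (with unit conversion) = 0.0008017 h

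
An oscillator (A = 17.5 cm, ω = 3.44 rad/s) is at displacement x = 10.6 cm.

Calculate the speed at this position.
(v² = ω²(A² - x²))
v = ω√(A² − x²) = 3.44×√(0.175² − 0.106²) = 0.479 m/s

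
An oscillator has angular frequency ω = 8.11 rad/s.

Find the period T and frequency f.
T = 2π/ω = 2π/8.11 = 0.7747 s; f = ω/2π = 1.291 Hz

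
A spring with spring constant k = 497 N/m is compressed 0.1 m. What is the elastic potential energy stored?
PE = ½kx² = ½×497×0.1² = 2.485 J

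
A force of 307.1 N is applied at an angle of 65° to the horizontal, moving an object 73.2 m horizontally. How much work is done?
W = Fd cosθ = 307.1×73.2×cos(65°) = 9500.3 J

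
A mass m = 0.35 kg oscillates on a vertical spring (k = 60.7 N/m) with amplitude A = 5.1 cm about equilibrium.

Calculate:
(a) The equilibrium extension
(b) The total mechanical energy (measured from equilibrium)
x_eq = mg/k = 0.35×9.81/60.7 = 0.05657 m = 5.657 cm
E = ½kA² = ½×60.7×(0.051)² = 0.07894 J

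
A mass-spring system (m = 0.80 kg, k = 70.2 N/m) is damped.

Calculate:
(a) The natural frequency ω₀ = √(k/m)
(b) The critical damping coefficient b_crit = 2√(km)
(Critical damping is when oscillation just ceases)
ω₀ = √(k/m) = √(70.2/0.8) = 9.367 rad/s
b_crit = 2√(km) = 2√(70.2×0.8) = 14.99 kg/s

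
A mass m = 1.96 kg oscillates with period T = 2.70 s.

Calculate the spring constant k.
T = 2π√(m/k) → k = m(2π/T)² = 1.96×(2π/2.7)² = 10.61 N/m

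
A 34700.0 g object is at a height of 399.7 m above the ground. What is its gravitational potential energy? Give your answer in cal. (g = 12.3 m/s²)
PE = mgh = 34.7 kg × 12.3 m/s² × 399.7 m = 1.706e+05 J = 40770.0 cal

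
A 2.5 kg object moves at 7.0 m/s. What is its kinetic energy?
KE = ½mv² = ½×2.5×7.0² = 61.25 J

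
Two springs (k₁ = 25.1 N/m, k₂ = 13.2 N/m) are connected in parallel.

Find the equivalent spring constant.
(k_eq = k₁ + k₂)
k_eq = k₁ + k₂ = 25.1 + 13.2 = 38.3 N/m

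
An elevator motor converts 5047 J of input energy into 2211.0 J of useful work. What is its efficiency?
η = W_out/W_in = 2211.0/5047 = 0.4381 = 43.81%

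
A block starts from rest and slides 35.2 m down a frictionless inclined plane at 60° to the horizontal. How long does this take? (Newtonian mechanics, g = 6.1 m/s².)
a = g sin(θ) = 6.1 × sin(60°) = 5.28 m/s²
t = √(2d/a) = √(2 × 35.2 / 5.28) = 3.65 s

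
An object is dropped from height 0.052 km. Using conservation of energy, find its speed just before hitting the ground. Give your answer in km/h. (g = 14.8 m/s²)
mgh = ½mv² → v = √(2gh) = √(2×14.8×52) = 39.23 m/s = 141.2 km/h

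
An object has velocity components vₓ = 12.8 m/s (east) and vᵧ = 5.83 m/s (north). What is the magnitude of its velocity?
|v| = √(vₓ² + vᵧ²) = √(12.8² + 5.83²) = √(197.829) = 14.07 m/s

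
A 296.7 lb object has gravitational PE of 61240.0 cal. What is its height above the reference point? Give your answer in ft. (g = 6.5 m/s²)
PE = mgh → h = PE/(mg) = 2.562e+05 J / (134.6 kg × 6.5 m/s²) = 292.9 m = 961.0 ft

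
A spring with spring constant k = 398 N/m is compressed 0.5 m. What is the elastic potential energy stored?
PE = ½kx² = ½×398×0.5² = 49.75 J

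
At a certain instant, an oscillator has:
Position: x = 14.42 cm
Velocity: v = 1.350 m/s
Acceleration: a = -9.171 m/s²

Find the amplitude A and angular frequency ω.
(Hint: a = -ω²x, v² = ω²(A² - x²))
a = −ω²x → ω = √(|a|/x) = √(9.171/0.1442) = 7.975 rad/s
v² = ω²(A² − x²) → A = √(x² + v²/ω²) = √(0.1442² + 1.35²/7.975²) = 0.2224 m = 22.24 cm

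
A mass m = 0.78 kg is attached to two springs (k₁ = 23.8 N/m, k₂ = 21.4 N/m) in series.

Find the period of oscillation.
k_eq = k₁k₂/(k₁+k₂) = 11.27 N/m
T = 2π√(m/k_eq) = 2π√(0.78/11.27) = 1.653 s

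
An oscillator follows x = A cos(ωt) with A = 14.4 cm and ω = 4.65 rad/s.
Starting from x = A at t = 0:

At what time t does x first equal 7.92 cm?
cos(ωt) = x/A = 7.92/14.4 = 0.55
ωt = arccos(0.55) = 0.9884 rad
t = 0.9884/4.65 = 0.2126 s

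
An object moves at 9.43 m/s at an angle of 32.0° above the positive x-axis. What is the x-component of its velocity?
vₓ = v cos(θ) = 9.43 × cos(32.0°) = 8.0 m/s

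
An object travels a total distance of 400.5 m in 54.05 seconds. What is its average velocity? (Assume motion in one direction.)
v_avg = Δd / Δt = 400.5 / 54.05 = 7.41 m/s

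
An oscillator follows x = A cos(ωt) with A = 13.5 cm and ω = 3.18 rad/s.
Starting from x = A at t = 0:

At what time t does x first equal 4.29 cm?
cos(ωt) = x/A = 4.29/13.5 = 0.3178
ωt = arccos(0.3178) = 1.247 rad
t = 1.247/3.18 = 0.3923 s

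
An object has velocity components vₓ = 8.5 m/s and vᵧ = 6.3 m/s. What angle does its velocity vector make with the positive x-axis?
θ = arctan(vᵧ/vₓ) = arctan(6.3/8.5) = 36.54°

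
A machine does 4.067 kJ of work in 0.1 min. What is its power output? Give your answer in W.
P = W/t = 4067 J / 6 s = 677.8 W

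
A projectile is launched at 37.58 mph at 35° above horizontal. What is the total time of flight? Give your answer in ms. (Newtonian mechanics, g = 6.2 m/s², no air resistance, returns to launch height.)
T = 2v₀sin(θ)/g (with unit conversion) = 3108.0 ms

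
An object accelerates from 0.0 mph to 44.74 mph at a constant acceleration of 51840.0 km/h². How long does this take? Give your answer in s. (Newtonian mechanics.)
t = (v - v₀)/a (with unit conversion) = 5.0 s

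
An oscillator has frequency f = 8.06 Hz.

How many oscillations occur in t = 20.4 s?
n = f×t = 8.06×20.4 = 164.4 oscillations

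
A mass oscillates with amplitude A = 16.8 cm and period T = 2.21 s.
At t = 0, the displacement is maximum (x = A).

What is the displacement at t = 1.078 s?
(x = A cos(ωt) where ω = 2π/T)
ω = 2π/T = 2π/2.21 = 2.843 rad/s
x = A cos(ωt) = 16.8×cos(2.843×1.078) = -16.75 cm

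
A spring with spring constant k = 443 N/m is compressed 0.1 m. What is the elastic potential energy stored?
PE = ½kx² = ½×443×0.1² = 2.215 J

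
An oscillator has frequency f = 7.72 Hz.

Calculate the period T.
T = 1/f = 1/7.72 = 0.1295 s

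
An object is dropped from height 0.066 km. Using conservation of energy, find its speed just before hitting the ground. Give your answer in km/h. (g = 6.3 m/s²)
mgh = ½mv² → v = √(2gh) = √(2×6.3×66) = 28.84 m/s = 103.8 km/h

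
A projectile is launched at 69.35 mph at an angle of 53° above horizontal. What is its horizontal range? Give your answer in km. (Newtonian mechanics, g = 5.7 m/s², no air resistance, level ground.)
R = v₀² sin(2θ) / g (with unit conversion) = 0.1621 km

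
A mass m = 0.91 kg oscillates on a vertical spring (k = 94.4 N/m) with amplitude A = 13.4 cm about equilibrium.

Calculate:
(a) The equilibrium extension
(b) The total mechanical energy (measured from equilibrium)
x_eq = mg/k = 0.91×9.81/94.4 = 0.09457 m = 9.457 cm
E = ½kA² = ½×94.4×(0.134)² = 0.8475 J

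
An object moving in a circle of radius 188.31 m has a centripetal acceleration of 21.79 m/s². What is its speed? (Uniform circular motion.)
v = √(a_c × r) = √(21.79 × 188.31) = 64.06 m/s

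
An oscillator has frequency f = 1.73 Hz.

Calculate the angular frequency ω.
ω = 2πf = 2π×1.73 = 10.87 rad/s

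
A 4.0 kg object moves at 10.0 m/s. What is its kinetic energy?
KE = ½mv² = ½×4.0×10.0² = 200.0 J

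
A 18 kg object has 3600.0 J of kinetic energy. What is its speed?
KE = ½mv² → v = √(2KE/m) = √(2×3600.0/18) = 20.0 m/s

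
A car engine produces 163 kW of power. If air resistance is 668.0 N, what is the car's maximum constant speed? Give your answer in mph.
P = Fv → v = P/F = 163000 W / 668 N = 244 m/s = 545.8 mph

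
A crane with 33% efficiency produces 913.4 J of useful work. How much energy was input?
W_in = W_out/η = 913.4/0.33 = 2767.9 J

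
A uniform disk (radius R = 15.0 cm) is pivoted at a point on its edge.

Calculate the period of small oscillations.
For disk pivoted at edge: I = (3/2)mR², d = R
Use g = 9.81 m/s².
I/m = (3/2)R² = 0.03375 m²; d = R = 0.15 m
T = 2π√((3/2)R²/(gR)) = 2π√(3R/(2g)) = 0.9516 s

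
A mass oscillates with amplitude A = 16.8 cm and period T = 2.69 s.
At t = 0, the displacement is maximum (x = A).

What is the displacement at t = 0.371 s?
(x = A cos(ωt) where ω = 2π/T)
ω = 2π/T = 2π/2.69 = 2.336 rad/s
x = A cos(ωt) = 16.8×cos(2.336×0.371) = 10.88 cm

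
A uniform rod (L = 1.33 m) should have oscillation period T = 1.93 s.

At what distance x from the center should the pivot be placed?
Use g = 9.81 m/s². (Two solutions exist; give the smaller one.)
T = 2π√((L²/12 + x²)/(gx)). Let c = T²g/(4π²) = 0.9256.
x² − cx + L²/12 = 0 → x = (c − √(c² − L²/3))/2 = 0.2044 m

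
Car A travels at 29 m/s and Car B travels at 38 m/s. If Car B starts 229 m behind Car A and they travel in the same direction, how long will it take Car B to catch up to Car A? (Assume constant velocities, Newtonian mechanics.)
Relative speed: v_rel = 38 - 29 = 9 m/s
Time to catch: t = d₀/v_rel = 229/9 = 25.44 s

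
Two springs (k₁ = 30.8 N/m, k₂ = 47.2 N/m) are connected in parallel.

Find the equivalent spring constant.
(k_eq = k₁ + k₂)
k_eq = k₁ + k₂ = 30.8 + 47.2 = 78 N/m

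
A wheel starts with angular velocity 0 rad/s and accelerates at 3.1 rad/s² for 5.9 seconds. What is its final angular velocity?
ω = ω₀ + αt = 0 + 3.1 × 5.9 = 18.29 rad/s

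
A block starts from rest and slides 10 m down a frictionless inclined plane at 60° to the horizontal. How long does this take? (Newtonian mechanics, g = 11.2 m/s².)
a = g sin(θ) = 11.2 × sin(60°) = 9.7 m/s²
t = √(2d/a) = √(2 × 10 / 9.7) = 1.44 s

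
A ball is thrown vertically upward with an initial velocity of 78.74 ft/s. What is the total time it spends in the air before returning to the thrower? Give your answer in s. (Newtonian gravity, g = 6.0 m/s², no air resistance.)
t_total = 2v₀/g (with unit conversion) = 8.0 s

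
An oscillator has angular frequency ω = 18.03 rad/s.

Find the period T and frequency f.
T = 2π/ω = 2π/18.03 = 0.3485 s; f = ω/2π = 2.87 Hz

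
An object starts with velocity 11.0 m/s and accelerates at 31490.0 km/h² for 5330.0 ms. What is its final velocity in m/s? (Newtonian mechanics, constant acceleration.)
v = v₀ + at (with unit conversion) = 23.95 m/s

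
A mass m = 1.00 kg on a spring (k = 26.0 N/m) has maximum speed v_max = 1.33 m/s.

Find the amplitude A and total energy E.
½mv²_max = ½kA² → A = v_max√(m/k) = 1.33×√(1.0/26.0) = 0.2608 m = 26.08 cm
E = ½mv²_max = ½×1.0×1.33² = 0.8845 J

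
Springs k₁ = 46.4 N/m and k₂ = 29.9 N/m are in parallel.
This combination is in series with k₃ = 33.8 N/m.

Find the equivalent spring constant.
k₁₂ = k₁ + k₂ = 76.3 N/m (parallel)
1/k_eq = 1/k₁₂ + 1/k₃ → k_eq = 23.42 N/m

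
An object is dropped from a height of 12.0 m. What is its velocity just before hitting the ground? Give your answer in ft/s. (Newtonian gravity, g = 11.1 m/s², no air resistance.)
v = √(2gh) (with unit conversion) = 53.55 ft/s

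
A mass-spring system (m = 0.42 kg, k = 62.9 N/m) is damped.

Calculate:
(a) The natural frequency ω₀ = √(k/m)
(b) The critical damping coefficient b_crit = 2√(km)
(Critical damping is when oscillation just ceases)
ω₀ = √(k/m) = √(62.9/0.42) = 12.24 rad/s
b_crit = 2√(km) = 2√(62.9×0.42) = 10.28 kg/s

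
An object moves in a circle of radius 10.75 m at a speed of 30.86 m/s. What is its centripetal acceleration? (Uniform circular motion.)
a_c = v²/r = 30.86²/10.75 = 952.34/10.75 = 88.59 m/s²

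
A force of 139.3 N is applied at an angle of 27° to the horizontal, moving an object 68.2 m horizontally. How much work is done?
W = Fd cosθ = 139.3×68.2×cos(27°) = 8464.8 J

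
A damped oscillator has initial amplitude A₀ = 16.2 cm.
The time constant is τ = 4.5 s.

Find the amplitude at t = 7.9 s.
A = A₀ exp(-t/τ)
A = A₀ exp(−t/τ) = 16.2×exp(−7.9/4.5) = 2.8 cm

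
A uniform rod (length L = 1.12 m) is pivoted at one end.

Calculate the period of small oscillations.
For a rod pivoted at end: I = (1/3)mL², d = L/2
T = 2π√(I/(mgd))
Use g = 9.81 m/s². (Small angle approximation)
I/m = (1/3)L² = 0.4181 m²; d = L/2 = 0.56 m
T = 2π√(I/(mgd)) = 2π√(0.4181/(9.81×0.56)) = 1.733 s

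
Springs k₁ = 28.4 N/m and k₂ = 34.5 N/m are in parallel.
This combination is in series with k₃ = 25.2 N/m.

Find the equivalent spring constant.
k₁₂ = k₁ + k₂ = 62.9 N/m (parallel)
1/k_eq = 1/k₁₂ + 1/k₃ → k_eq = 17.99 N/m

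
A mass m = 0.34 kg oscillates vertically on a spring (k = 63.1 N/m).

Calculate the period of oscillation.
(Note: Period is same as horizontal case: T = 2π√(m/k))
T = 2π√(m/k) = 2π√(0.34/63.1) = 0.4612 s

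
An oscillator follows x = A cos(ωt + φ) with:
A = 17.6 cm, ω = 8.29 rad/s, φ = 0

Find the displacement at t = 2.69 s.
x = A cos(ωt + φ) = 17.6×cos(8.29×2.69 + 0) = -16.77 cm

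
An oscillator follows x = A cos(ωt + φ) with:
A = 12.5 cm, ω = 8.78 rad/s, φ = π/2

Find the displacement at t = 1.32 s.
x = A cos(ωt + φ) = 12.5×cos(8.78×1.32 + π/2) = 10.36 cm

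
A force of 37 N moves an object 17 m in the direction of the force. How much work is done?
W = Fd = 37×17 = 629.0 J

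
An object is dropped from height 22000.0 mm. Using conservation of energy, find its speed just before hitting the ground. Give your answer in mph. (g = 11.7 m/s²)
mgh = ½mv² → v = √(2gh) = √(2×11.7×22) = 22.69 m/s = 50.75 mph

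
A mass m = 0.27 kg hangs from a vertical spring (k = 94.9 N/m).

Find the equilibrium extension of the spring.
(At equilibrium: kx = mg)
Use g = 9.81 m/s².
x_eq = mg/k = 0.27×9.81/94.9 = 0.02791 m = 2.791 cm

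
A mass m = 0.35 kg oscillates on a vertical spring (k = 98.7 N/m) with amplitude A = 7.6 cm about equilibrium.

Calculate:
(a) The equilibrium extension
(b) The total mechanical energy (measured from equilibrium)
x_eq = mg/k = 0.35×9.81/98.7 = 0.03479 m = 3.479 cm
E = ½kA² = ½×98.7×(0.076)² = 0.285 J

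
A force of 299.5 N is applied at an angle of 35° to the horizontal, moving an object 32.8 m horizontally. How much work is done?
W = Fd cosθ = 299.5×32.8×cos(35°) = 8047.0 J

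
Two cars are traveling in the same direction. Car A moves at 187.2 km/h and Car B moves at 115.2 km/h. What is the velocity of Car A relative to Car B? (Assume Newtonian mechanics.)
v_rel = v_A - v_B = 187.2 - 115.2 = 72.0 km/h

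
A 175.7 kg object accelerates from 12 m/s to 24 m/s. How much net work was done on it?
W_net = ΔKE = ½m(v₂² − v₁²) = ½×175.7×(24² − 12²) = 37951.2 J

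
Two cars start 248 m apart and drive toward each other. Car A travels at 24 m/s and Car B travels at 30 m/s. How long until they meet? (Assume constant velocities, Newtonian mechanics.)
Combined speed: v_combined = 24 + 30 = 54 m/s
Time to meet: t = d/54 = 248/54 = 4.59 s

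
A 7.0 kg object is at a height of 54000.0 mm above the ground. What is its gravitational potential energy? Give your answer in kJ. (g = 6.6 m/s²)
PE = mgh = 7 kg × 6.6 m/s² × 54 m = 2495 J = 2.495 kJ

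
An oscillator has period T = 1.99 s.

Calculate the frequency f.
f = 1/T = 1/1.99 = 0.5025 Hz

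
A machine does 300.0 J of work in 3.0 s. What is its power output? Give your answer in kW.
P = W/t = 300 J / 3 s = 100 W = 0.1 kW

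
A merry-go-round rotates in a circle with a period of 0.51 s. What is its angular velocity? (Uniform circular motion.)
ω = 2π/T = 2π/0.51 = 12.32 rad/s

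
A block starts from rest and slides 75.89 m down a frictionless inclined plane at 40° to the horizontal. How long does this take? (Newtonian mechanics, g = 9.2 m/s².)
a = g sin(θ) = 9.2 × sin(40°) = 5.91 m/s²
t = √(2d/a) = √(2 × 75.89 / 5.91) = 5.07 s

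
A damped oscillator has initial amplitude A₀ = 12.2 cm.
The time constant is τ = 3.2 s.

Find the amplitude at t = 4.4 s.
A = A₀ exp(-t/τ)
A = A₀ exp(−t/τ) = 12.2×exp(−4.4/3.2) = 3.085 cm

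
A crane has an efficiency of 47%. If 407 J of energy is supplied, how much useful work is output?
W_out = η × W_in = 0.47 × 407 = 191.29 J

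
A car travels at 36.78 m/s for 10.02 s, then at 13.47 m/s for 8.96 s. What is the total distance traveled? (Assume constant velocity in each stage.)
d₁ = v₁t₁ = 36.78 × 10.02 = 368.536 m
d₂ = v₂t₂ = 13.47 × 8.96 = 120.691 m
d_total = 368.536 + 120.691 = 489.23 m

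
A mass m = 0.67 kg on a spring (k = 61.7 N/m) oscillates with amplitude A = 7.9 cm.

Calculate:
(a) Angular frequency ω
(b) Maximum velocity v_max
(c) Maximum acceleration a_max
ω = √(k/m) = √(61.7/0.67) = 9.596 rad/s
v_max = ωA = 9.596×0.079 = 0.7581 m/s
a_max = ω²A = 9.596²×0.079 = 7.275 m/s²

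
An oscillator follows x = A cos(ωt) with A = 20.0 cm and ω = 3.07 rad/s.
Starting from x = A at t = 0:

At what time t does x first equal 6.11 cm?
cos(ωt) = x/A = 6.11/20.0 = 0.3055
ωt = arccos(0.3055) = 1.26 rad
t = 1.26/3.07 = 0.4105 s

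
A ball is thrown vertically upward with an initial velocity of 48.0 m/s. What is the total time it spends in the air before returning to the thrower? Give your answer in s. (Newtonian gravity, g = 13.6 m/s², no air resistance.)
t_total = 2v₀/g = 7.059 s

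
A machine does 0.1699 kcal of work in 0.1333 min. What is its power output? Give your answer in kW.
P = W/t = 710.9 J / 7.998 s = 88.88 W = 0.08888 kW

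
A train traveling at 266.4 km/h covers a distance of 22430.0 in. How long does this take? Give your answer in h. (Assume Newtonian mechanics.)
t = d/v (with unit conversion) = 0.002139 h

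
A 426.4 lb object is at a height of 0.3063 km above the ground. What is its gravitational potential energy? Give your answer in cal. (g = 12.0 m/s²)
PE = mgh = 193.4 kg × 12.0 m/s² × 306.3 m = 7.109e+05 J = 169900.0 cal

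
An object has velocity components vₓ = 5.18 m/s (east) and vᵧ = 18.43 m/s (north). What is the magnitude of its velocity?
|v| = √(vₓ² + vᵧ²) = √(5.18² + 18.43²) = √(366.497) = 19.14 m/s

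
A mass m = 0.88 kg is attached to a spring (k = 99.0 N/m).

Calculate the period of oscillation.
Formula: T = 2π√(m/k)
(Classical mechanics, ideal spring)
T = 2π√(m/k) = 2π√(0.88/99.0) = 0.5924 s; f = 1/T = 1.688 Hz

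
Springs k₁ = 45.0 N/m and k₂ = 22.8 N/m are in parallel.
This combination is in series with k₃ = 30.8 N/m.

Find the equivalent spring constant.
k₁₂ = k₁ + k₂ = 67.8 N/m (parallel)
1/k_eq = 1/k₁₂ + 1/k₃ → k_eq = 21.18 N/m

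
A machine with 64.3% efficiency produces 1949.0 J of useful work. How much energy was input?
W_in = W_out/η = 1949.0/0.643 = 3031.1 J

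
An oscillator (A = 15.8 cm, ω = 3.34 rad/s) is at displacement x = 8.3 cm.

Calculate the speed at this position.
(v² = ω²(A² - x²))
v = ω√(A² − x²) = 3.34×√(0.158² − 0.083²) = 0.449 m/s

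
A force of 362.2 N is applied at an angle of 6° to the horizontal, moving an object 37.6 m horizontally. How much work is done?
W = Fd cosθ = 362.2×37.6×cos(6°) = 13544.0 J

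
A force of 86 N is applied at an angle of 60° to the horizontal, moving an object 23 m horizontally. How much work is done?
W = Fd cosθ = 86×23×cos(60°) = 989.0 J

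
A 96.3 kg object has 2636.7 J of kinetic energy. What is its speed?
KE = ½mv² → v = √(2KE/m) = √(2×2636.7/96.3) = 7.4 m/s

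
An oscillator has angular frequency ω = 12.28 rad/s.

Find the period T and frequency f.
T = 2π/ω = 2π/12.28 = 0.5117 s; f = ω/2π = 1.954 Hz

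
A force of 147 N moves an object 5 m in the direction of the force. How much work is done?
W = Fd = 147×5 = 735.0 J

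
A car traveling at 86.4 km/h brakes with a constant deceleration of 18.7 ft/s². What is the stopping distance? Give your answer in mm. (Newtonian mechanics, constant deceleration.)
d = v₀² / (2a) (with unit conversion) = 50530.0 mm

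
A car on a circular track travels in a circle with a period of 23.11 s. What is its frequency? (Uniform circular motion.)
f = 1/T = 1/23.11 = 0.0433 Hz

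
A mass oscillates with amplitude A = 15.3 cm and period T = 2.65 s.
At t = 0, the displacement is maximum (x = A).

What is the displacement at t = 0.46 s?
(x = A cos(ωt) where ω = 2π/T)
ω = 2π/T = 2π/2.65 = 2.371 rad/s
x = A cos(ωt) = 15.3×cos(2.371×0.46) = 7.067 cm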